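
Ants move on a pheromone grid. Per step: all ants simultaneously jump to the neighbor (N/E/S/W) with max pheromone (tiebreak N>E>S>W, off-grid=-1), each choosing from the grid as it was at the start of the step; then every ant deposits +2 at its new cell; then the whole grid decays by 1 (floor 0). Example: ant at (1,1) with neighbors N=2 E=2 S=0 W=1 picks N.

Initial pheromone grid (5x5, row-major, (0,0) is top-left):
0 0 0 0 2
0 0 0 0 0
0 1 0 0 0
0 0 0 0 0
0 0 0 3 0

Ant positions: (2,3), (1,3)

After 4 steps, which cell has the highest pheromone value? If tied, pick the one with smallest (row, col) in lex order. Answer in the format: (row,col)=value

Answer: (0,3)=4

Derivation:
Step 1: ant0:(2,3)->N->(1,3) | ant1:(1,3)->N->(0,3)
  grid max=2 at (4,3)
Step 2: ant0:(1,3)->N->(0,3) | ant1:(0,3)->E->(0,4)
  grid max=2 at (0,3)
Step 3: ant0:(0,3)->E->(0,4) | ant1:(0,4)->W->(0,3)
  grid max=3 at (0,3)
Step 4: ant0:(0,4)->W->(0,3) | ant1:(0,3)->E->(0,4)
  grid max=4 at (0,3)
Final grid:
  0 0 0 4 4
  0 0 0 0 0
  0 0 0 0 0
  0 0 0 0 0
  0 0 0 0 0
Max pheromone 4 at (0,3)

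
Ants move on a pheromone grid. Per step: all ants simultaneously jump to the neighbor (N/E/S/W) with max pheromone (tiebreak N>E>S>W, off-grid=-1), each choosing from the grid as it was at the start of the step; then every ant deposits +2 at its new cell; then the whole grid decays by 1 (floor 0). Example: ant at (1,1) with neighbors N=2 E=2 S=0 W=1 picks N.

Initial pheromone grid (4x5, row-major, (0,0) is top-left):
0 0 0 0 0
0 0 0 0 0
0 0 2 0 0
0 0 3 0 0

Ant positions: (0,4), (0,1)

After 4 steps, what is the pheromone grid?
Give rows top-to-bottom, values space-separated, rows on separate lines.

After step 1: ants at (1,4),(0,2)
  0 0 1 0 0
  0 0 0 0 1
  0 0 1 0 0
  0 0 2 0 0
After step 2: ants at (0,4),(0,3)
  0 0 0 1 1
  0 0 0 0 0
  0 0 0 0 0
  0 0 1 0 0
After step 3: ants at (0,3),(0,4)
  0 0 0 2 2
  0 0 0 0 0
  0 0 0 0 0
  0 0 0 0 0
After step 4: ants at (0,4),(0,3)
  0 0 0 3 3
  0 0 0 0 0
  0 0 0 0 0
  0 0 0 0 0

0 0 0 3 3
0 0 0 0 0
0 0 0 0 0
0 0 0 0 0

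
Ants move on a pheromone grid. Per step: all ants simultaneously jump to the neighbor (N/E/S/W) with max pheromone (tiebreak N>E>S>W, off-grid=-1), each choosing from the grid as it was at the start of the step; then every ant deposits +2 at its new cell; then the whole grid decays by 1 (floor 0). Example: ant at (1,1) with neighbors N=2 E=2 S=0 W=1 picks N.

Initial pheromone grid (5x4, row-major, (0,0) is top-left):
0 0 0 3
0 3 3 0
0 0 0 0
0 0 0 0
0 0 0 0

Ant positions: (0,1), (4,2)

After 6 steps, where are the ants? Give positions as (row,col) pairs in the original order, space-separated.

Step 1: ant0:(0,1)->S->(1,1) | ant1:(4,2)->N->(3,2)
  grid max=4 at (1,1)
Step 2: ant0:(1,1)->E->(1,2) | ant1:(3,2)->N->(2,2)
  grid max=3 at (1,1)
Step 3: ant0:(1,2)->W->(1,1) | ant1:(2,2)->N->(1,2)
  grid max=4 at (1,1)
Step 4: ant0:(1,1)->E->(1,2) | ant1:(1,2)->W->(1,1)
  grid max=5 at (1,1)
Step 5: ant0:(1,2)->W->(1,1) | ant1:(1,1)->E->(1,2)
  grid max=6 at (1,1)
Step 6: ant0:(1,1)->E->(1,2) | ant1:(1,2)->W->(1,1)
  grid max=7 at (1,1)

(1,2) (1,1)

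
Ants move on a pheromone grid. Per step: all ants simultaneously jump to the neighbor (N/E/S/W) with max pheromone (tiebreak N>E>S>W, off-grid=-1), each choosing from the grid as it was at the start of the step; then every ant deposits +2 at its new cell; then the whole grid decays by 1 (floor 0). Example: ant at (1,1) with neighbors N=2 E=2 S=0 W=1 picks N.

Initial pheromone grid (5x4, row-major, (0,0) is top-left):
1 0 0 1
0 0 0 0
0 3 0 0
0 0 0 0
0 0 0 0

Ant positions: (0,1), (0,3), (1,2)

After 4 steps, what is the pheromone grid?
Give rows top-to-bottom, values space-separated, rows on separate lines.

After step 1: ants at (0,0),(1,3),(0,2)
  2 0 1 0
  0 0 0 1
  0 2 0 0
  0 0 0 0
  0 0 0 0
After step 2: ants at (0,1),(0,3),(0,3)
  1 1 0 3
  0 0 0 0
  0 1 0 0
  0 0 0 0
  0 0 0 0
After step 3: ants at (0,0),(1,3),(1,3)
  2 0 0 2
  0 0 0 3
  0 0 0 0
  0 0 0 0
  0 0 0 0
After step 4: ants at (0,1),(0,3),(0,3)
  1 1 0 5
  0 0 0 2
  0 0 0 0
  0 0 0 0
  0 0 0 0

1 1 0 5
0 0 0 2
0 0 0 0
0 0 0 0
0 0 0 0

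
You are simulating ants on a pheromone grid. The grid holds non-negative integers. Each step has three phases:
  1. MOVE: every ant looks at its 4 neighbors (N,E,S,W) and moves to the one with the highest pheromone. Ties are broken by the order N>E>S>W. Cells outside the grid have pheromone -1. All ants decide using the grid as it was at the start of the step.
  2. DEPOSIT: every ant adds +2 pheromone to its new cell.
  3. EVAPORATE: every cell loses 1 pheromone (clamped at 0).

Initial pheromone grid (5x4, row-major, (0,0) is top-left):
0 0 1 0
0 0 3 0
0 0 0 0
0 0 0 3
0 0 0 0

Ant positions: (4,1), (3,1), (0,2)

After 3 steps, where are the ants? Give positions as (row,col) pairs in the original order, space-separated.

Step 1: ant0:(4,1)->N->(3,1) | ant1:(3,1)->N->(2,1) | ant2:(0,2)->S->(1,2)
  grid max=4 at (1,2)
Step 2: ant0:(3,1)->N->(2,1) | ant1:(2,1)->S->(3,1) | ant2:(1,2)->N->(0,2)
  grid max=3 at (1,2)
Step 3: ant0:(2,1)->S->(3,1) | ant1:(3,1)->N->(2,1) | ant2:(0,2)->S->(1,2)
  grid max=4 at (1,2)

(3,1) (2,1) (1,2)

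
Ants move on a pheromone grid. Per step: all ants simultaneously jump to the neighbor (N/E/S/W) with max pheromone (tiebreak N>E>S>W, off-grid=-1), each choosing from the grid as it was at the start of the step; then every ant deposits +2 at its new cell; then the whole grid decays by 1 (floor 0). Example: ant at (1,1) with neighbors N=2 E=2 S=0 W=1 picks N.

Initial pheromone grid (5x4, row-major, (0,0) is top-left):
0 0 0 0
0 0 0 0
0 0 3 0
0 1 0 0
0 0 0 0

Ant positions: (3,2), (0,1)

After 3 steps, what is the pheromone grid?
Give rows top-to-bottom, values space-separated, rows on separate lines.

After step 1: ants at (2,2),(0,2)
  0 0 1 0
  0 0 0 0
  0 0 4 0
  0 0 0 0
  0 0 0 0
After step 2: ants at (1,2),(0,3)
  0 0 0 1
  0 0 1 0
  0 0 3 0
  0 0 0 0
  0 0 0 0
After step 3: ants at (2,2),(1,3)
  0 0 0 0
  0 0 0 1
  0 0 4 0
  0 0 0 0
  0 0 0 0

0 0 0 0
0 0 0 1
0 0 4 0
0 0 0 0
0 0 0 0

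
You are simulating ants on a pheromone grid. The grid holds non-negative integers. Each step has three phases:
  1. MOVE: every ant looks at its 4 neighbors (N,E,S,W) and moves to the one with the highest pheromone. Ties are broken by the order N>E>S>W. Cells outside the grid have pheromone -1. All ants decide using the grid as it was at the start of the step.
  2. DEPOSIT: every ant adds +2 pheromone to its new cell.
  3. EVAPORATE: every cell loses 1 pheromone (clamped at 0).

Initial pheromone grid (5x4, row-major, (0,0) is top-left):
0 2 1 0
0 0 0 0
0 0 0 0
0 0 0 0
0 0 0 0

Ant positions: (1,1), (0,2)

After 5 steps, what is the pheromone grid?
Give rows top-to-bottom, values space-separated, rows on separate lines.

After step 1: ants at (0,1),(0,1)
  0 5 0 0
  0 0 0 0
  0 0 0 0
  0 0 0 0
  0 0 0 0
After step 2: ants at (0,2),(0,2)
  0 4 3 0
  0 0 0 0
  0 0 0 0
  0 0 0 0
  0 0 0 0
After step 3: ants at (0,1),(0,1)
  0 7 2 0
  0 0 0 0
  0 0 0 0
  0 0 0 0
  0 0 0 0
After step 4: ants at (0,2),(0,2)
  0 6 5 0
  0 0 0 0
  0 0 0 0
  0 0 0 0
  0 0 0 0
After step 5: ants at (0,1),(0,1)
  0 9 4 0
  0 0 0 0
  0 0 0 0
  0 0 0 0
  0 0 0 0

0 9 4 0
0 0 0 0
0 0 0 0
0 0 0 0
0 0 0 0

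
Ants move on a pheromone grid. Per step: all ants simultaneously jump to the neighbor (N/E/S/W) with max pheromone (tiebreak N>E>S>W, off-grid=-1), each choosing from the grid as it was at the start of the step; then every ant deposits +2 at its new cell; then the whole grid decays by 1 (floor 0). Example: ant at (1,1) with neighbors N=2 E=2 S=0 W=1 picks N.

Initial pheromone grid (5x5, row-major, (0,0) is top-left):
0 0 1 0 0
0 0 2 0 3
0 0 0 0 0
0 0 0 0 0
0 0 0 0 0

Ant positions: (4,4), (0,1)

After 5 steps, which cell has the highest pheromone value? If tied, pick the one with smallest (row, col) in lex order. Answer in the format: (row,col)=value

Step 1: ant0:(4,4)->N->(3,4) | ant1:(0,1)->E->(0,2)
  grid max=2 at (0,2)
Step 2: ant0:(3,4)->N->(2,4) | ant1:(0,2)->S->(1,2)
  grid max=2 at (1,2)
Step 3: ant0:(2,4)->N->(1,4) | ant1:(1,2)->N->(0,2)
  grid max=2 at (0,2)
Step 4: ant0:(1,4)->N->(0,4) | ant1:(0,2)->S->(1,2)
  grid max=2 at (1,2)
Step 5: ant0:(0,4)->S->(1,4) | ant1:(1,2)->N->(0,2)
  grid max=2 at (0,2)
Final grid:
  0 0 2 0 0
  0 0 1 0 2
  0 0 0 0 0
  0 0 0 0 0
  0 0 0 0 0
Max pheromone 2 at (0,2)

Answer: (0,2)=2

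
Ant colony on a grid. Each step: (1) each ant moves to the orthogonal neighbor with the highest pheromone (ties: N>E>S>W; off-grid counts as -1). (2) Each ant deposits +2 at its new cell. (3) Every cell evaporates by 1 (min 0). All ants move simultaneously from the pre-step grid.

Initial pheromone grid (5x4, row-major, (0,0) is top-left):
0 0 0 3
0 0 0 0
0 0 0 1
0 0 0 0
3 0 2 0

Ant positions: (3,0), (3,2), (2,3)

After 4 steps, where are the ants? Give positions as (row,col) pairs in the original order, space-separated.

Step 1: ant0:(3,0)->S->(4,0) | ant1:(3,2)->S->(4,2) | ant2:(2,3)->N->(1,3)
  grid max=4 at (4,0)
Step 2: ant0:(4,0)->N->(3,0) | ant1:(4,2)->N->(3,2) | ant2:(1,3)->N->(0,3)
  grid max=3 at (0,3)
Step 3: ant0:(3,0)->S->(4,0) | ant1:(3,2)->S->(4,2) | ant2:(0,3)->S->(1,3)
  grid max=4 at (4,0)
Step 4: ant0:(4,0)->N->(3,0) | ant1:(4,2)->N->(3,2) | ant2:(1,3)->N->(0,3)
  grid max=3 at (0,3)

(3,0) (3,2) (0,3)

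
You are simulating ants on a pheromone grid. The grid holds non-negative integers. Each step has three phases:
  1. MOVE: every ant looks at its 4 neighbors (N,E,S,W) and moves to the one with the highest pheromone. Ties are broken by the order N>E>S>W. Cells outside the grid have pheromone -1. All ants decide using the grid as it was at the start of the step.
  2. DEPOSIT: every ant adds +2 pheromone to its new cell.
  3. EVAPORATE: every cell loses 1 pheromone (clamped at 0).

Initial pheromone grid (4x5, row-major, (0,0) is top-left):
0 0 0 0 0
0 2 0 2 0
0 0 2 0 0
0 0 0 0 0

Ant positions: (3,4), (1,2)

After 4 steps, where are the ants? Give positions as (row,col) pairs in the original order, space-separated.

Step 1: ant0:(3,4)->N->(2,4) | ant1:(1,2)->E->(1,3)
  grid max=3 at (1,3)
Step 2: ant0:(2,4)->N->(1,4) | ant1:(1,3)->N->(0,3)
  grid max=2 at (1,3)
Step 3: ant0:(1,4)->W->(1,3) | ant1:(0,3)->S->(1,3)
  grid max=5 at (1,3)
Step 4: ant0:(1,3)->N->(0,3) | ant1:(1,3)->N->(0,3)
  grid max=4 at (1,3)

(0,3) (0,3)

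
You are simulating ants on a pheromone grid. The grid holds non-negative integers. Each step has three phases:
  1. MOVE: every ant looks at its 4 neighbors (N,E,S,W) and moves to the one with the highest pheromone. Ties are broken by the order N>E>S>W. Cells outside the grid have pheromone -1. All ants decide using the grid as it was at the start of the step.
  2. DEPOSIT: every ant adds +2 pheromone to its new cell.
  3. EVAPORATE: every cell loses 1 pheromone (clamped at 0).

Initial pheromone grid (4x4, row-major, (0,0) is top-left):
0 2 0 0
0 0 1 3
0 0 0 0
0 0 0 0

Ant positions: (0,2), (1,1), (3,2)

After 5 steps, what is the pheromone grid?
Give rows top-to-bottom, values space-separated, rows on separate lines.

After step 1: ants at (0,1),(0,1),(2,2)
  0 5 0 0
  0 0 0 2
  0 0 1 0
  0 0 0 0
After step 2: ants at (0,2),(0,2),(1,2)
  0 4 3 0
  0 0 1 1
  0 0 0 0
  0 0 0 0
After step 3: ants at (0,1),(0,1),(0,2)
  0 7 4 0
  0 0 0 0
  0 0 0 0
  0 0 0 0
After step 4: ants at (0,2),(0,2),(0,1)
  0 8 7 0
  0 0 0 0
  0 0 0 0
  0 0 0 0
After step 5: ants at (0,1),(0,1),(0,2)
  0 11 8 0
  0 0 0 0
  0 0 0 0
  0 0 0 0

0 11 8 0
0 0 0 0
0 0 0 0
0 0 0 0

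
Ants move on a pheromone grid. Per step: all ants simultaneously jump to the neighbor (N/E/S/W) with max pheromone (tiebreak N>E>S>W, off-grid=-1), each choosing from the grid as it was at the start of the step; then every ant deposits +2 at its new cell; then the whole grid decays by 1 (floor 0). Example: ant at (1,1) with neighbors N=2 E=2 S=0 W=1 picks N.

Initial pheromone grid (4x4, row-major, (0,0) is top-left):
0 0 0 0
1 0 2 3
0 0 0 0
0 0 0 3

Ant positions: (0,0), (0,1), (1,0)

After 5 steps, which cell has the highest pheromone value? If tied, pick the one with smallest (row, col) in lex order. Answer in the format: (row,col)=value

Answer: (1,0)=6

Derivation:
Step 1: ant0:(0,0)->S->(1,0) | ant1:(0,1)->E->(0,2) | ant2:(1,0)->N->(0,0)
  grid max=2 at (1,0)
Step 2: ant0:(1,0)->N->(0,0) | ant1:(0,2)->S->(1,2) | ant2:(0,0)->S->(1,0)
  grid max=3 at (1,0)
Step 3: ant0:(0,0)->S->(1,0) | ant1:(1,2)->E->(1,3) | ant2:(1,0)->N->(0,0)
  grid max=4 at (1,0)
Step 4: ant0:(1,0)->N->(0,0) | ant1:(1,3)->W->(1,2) | ant2:(0,0)->S->(1,0)
  grid max=5 at (1,0)
Step 5: ant0:(0,0)->S->(1,0) | ant1:(1,2)->E->(1,3) | ant2:(1,0)->N->(0,0)
  grid max=6 at (1,0)
Final grid:
  5 0 0 0
  6 0 1 2
  0 0 0 0
  0 0 0 0
Max pheromone 6 at (1,0)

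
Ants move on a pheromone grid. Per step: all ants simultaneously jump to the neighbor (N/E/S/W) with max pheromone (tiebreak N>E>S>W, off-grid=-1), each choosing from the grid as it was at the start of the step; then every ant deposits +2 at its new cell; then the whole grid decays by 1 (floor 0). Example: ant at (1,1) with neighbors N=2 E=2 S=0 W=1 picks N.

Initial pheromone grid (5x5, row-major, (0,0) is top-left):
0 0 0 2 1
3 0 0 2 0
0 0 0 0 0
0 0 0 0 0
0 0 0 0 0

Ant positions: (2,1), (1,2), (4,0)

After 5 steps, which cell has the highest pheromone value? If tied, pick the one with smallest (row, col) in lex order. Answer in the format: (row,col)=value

Step 1: ant0:(2,1)->N->(1,1) | ant1:(1,2)->E->(1,3) | ant2:(4,0)->N->(3,0)
  grid max=3 at (1,3)
Step 2: ant0:(1,1)->W->(1,0) | ant1:(1,3)->N->(0,3) | ant2:(3,0)->N->(2,0)
  grid max=3 at (1,0)
Step 3: ant0:(1,0)->S->(2,0) | ant1:(0,3)->S->(1,3) | ant2:(2,0)->N->(1,0)
  grid max=4 at (1,0)
Step 4: ant0:(2,0)->N->(1,0) | ant1:(1,3)->N->(0,3) | ant2:(1,0)->S->(2,0)
  grid max=5 at (1,0)
Step 5: ant0:(1,0)->S->(2,0) | ant1:(0,3)->S->(1,3) | ant2:(2,0)->N->(1,0)
  grid max=6 at (1,0)
Final grid:
  0 0 0 1 0
  6 0 0 3 0
  4 0 0 0 0
  0 0 0 0 0
  0 0 0 0 0
Max pheromone 6 at (1,0)

Answer: (1,0)=6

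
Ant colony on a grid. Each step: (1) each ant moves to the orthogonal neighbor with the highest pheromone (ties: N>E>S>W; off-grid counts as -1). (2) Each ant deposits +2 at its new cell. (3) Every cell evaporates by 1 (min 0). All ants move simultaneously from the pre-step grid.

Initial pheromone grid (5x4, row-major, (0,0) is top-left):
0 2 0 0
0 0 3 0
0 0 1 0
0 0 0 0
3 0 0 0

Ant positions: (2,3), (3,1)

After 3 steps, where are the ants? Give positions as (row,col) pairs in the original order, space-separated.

Step 1: ant0:(2,3)->W->(2,2) | ant1:(3,1)->N->(2,1)
  grid max=2 at (1,2)
Step 2: ant0:(2,2)->N->(1,2) | ant1:(2,1)->E->(2,2)
  grid max=3 at (1,2)
Step 3: ant0:(1,2)->S->(2,2) | ant1:(2,2)->N->(1,2)
  grid max=4 at (1,2)

(2,2) (1,2)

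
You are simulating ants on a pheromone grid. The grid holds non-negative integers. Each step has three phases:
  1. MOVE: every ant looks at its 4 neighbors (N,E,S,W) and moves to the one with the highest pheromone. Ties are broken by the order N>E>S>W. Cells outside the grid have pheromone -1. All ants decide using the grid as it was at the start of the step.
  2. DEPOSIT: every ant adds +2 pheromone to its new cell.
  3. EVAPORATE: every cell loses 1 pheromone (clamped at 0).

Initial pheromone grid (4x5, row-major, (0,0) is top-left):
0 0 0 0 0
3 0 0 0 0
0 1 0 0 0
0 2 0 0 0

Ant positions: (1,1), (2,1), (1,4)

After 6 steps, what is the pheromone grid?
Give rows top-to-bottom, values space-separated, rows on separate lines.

After step 1: ants at (1,0),(3,1),(0,4)
  0 0 0 0 1
  4 0 0 0 0
  0 0 0 0 0
  0 3 0 0 0
After step 2: ants at (0,0),(2,1),(1,4)
  1 0 0 0 0
  3 0 0 0 1
  0 1 0 0 0
  0 2 0 0 0
After step 3: ants at (1,0),(3,1),(0,4)
  0 0 0 0 1
  4 0 0 0 0
  0 0 0 0 0
  0 3 0 0 0
After step 4: ants at (0,0),(2,1),(1,4)
  1 0 0 0 0
  3 0 0 0 1
  0 1 0 0 0
  0 2 0 0 0
After step 5: ants at (1,0),(3,1),(0,4)
  0 0 0 0 1
  4 0 0 0 0
  0 0 0 0 0
  0 3 0 0 0
After step 6: ants at (0,0),(2,1),(1,4)
  1 0 0 0 0
  3 0 0 0 1
  0 1 0 0 0
  0 2 0 0 0

1 0 0 0 0
3 0 0 0 1
0 1 0 0 0
0 2 0 0 0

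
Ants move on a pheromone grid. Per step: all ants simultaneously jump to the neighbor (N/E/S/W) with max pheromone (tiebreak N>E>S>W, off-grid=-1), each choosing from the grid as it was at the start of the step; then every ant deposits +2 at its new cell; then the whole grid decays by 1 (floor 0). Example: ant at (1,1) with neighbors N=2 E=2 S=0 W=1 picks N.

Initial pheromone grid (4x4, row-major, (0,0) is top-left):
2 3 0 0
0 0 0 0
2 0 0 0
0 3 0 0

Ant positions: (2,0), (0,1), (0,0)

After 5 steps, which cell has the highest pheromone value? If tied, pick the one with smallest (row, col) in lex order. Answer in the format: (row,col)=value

Step 1: ant0:(2,0)->N->(1,0) | ant1:(0,1)->W->(0,0) | ant2:(0,0)->E->(0,1)
  grid max=4 at (0,1)
Step 2: ant0:(1,0)->N->(0,0) | ant1:(0,0)->E->(0,1) | ant2:(0,1)->W->(0,0)
  grid max=6 at (0,0)
Step 3: ant0:(0,0)->E->(0,1) | ant1:(0,1)->W->(0,0) | ant2:(0,0)->E->(0,1)
  grid max=8 at (0,1)
Step 4: ant0:(0,1)->W->(0,0) | ant1:(0,0)->E->(0,1) | ant2:(0,1)->W->(0,0)
  grid max=10 at (0,0)
Step 5: ant0:(0,0)->E->(0,1) | ant1:(0,1)->W->(0,0) | ant2:(0,0)->E->(0,1)
  grid max=12 at (0,1)
Final grid:
  11 12 0 0
  0 0 0 0
  0 0 0 0
  0 0 0 0
Max pheromone 12 at (0,1)

Answer: (0,1)=12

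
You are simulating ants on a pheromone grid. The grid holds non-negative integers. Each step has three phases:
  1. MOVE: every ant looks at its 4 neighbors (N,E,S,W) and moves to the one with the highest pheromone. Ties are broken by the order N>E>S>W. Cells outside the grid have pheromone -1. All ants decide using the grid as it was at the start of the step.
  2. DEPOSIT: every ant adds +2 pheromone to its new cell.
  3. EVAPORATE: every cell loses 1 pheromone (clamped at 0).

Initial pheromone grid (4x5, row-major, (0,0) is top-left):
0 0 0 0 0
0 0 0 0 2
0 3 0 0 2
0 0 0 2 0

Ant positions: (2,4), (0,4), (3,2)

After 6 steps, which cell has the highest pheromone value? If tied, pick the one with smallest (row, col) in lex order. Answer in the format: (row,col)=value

Answer: (1,4)=12

Derivation:
Step 1: ant0:(2,4)->N->(1,4) | ant1:(0,4)->S->(1,4) | ant2:(3,2)->E->(3,3)
  grid max=5 at (1,4)
Step 2: ant0:(1,4)->S->(2,4) | ant1:(1,4)->S->(2,4) | ant2:(3,3)->N->(2,3)
  grid max=4 at (1,4)
Step 3: ant0:(2,4)->N->(1,4) | ant1:(2,4)->N->(1,4) | ant2:(2,3)->E->(2,4)
  grid max=7 at (1,4)
Step 4: ant0:(1,4)->S->(2,4) | ant1:(1,4)->S->(2,4) | ant2:(2,4)->N->(1,4)
  grid max=8 at (1,4)
Step 5: ant0:(2,4)->N->(1,4) | ant1:(2,4)->N->(1,4) | ant2:(1,4)->S->(2,4)
  grid max=11 at (1,4)
Step 6: ant0:(1,4)->S->(2,4) | ant1:(1,4)->S->(2,4) | ant2:(2,4)->N->(1,4)
  grid max=12 at (1,4)
Final grid:
  0 0 0 0 0
  0 0 0 0 12
  0 0 0 0 12
  0 0 0 0 0
Max pheromone 12 at (1,4)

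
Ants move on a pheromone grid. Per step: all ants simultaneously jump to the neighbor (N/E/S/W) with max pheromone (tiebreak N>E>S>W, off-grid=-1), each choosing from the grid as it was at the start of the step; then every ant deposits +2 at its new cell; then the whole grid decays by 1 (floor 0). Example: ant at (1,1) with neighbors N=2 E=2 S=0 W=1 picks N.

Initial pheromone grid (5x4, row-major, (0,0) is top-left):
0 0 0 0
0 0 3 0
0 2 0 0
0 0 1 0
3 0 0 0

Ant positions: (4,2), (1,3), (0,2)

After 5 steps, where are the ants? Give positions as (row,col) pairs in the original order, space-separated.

Step 1: ant0:(4,2)->N->(3,2) | ant1:(1,3)->W->(1,2) | ant2:(0,2)->S->(1,2)
  grid max=6 at (1,2)
Step 2: ant0:(3,2)->N->(2,2) | ant1:(1,2)->N->(0,2) | ant2:(1,2)->N->(0,2)
  grid max=5 at (1,2)
Step 3: ant0:(2,2)->N->(1,2) | ant1:(0,2)->S->(1,2) | ant2:(0,2)->S->(1,2)
  grid max=10 at (1,2)
Step 4: ant0:(1,2)->N->(0,2) | ant1:(1,2)->N->(0,2) | ant2:(1,2)->N->(0,2)
  grid max=9 at (1,2)
Step 5: ant0:(0,2)->S->(1,2) | ant1:(0,2)->S->(1,2) | ant2:(0,2)->S->(1,2)
  grid max=14 at (1,2)

(1,2) (1,2) (1,2)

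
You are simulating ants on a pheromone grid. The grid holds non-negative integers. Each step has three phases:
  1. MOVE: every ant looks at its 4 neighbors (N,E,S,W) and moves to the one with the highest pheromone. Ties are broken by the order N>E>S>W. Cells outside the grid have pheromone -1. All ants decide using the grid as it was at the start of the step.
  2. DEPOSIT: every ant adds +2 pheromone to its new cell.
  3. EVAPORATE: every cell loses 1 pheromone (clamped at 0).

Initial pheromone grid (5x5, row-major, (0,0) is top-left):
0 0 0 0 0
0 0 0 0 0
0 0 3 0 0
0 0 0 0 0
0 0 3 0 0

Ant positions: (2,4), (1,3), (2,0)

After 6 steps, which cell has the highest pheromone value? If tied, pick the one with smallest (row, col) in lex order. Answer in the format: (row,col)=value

Step 1: ant0:(2,4)->N->(1,4) | ant1:(1,3)->N->(0,3) | ant2:(2,0)->N->(1,0)
  grid max=2 at (2,2)
Step 2: ant0:(1,4)->N->(0,4) | ant1:(0,3)->E->(0,4) | ant2:(1,0)->N->(0,0)
  grid max=3 at (0,4)
Step 3: ant0:(0,4)->S->(1,4) | ant1:(0,4)->S->(1,4) | ant2:(0,0)->E->(0,1)
  grid max=3 at (1,4)
Step 4: ant0:(1,4)->N->(0,4) | ant1:(1,4)->N->(0,4) | ant2:(0,1)->E->(0,2)
  grid max=5 at (0,4)
Step 5: ant0:(0,4)->S->(1,4) | ant1:(0,4)->S->(1,4) | ant2:(0,2)->E->(0,3)
  grid max=5 at (1,4)
Step 6: ant0:(1,4)->N->(0,4) | ant1:(1,4)->N->(0,4) | ant2:(0,3)->E->(0,4)
  grid max=9 at (0,4)
Final grid:
  0 0 0 0 9
  0 0 0 0 4
  0 0 0 0 0
  0 0 0 0 0
  0 0 0 0 0
Max pheromone 9 at (0,4)

Answer: (0,4)=9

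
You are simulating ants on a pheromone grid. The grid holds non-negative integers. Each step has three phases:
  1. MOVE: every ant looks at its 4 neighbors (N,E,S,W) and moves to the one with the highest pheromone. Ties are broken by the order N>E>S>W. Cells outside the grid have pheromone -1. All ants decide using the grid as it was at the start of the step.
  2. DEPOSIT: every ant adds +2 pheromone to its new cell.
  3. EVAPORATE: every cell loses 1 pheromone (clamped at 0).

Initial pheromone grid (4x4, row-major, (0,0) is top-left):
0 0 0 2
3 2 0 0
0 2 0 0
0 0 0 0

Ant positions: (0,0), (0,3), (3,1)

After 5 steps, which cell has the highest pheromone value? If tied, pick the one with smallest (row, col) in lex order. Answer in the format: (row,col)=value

Answer: (1,0)=8

Derivation:
Step 1: ant0:(0,0)->S->(1,0) | ant1:(0,3)->S->(1,3) | ant2:(3,1)->N->(2,1)
  grid max=4 at (1,0)
Step 2: ant0:(1,0)->E->(1,1) | ant1:(1,3)->N->(0,3) | ant2:(2,1)->N->(1,1)
  grid max=4 at (1,1)
Step 3: ant0:(1,1)->W->(1,0) | ant1:(0,3)->S->(1,3) | ant2:(1,1)->W->(1,0)
  grid max=6 at (1,0)
Step 4: ant0:(1,0)->E->(1,1) | ant1:(1,3)->N->(0,3) | ant2:(1,0)->E->(1,1)
  grid max=6 at (1,1)
Step 5: ant0:(1,1)->W->(1,0) | ant1:(0,3)->S->(1,3) | ant2:(1,1)->W->(1,0)
  grid max=8 at (1,0)
Final grid:
  0 0 0 1
  8 5 0 1
  0 0 0 0
  0 0 0 0
Max pheromone 8 at (1,0)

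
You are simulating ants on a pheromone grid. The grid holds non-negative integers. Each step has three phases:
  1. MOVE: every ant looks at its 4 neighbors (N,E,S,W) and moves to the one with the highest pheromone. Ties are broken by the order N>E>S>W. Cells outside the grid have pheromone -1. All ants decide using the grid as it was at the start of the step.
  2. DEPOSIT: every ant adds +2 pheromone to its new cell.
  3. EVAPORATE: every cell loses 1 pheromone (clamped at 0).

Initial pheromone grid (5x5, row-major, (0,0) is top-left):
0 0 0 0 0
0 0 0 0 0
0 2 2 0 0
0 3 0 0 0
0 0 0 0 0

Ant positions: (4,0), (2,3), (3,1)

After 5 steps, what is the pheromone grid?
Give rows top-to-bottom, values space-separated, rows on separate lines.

After step 1: ants at (3,0),(2,2),(2,1)
  0 0 0 0 0
  0 0 0 0 0
  0 3 3 0 0
  1 2 0 0 0
  0 0 0 0 0
After step 2: ants at (3,1),(2,1),(2,2)
  0 0 0 0 0
  0 0 0 0 0
  0 4 4 0 0
  0 3 0 0 0
  0 0 0 0 0
After step 3: ants at (2,1),(2,2),(2,1)
  0 0 0 0 0
  0 0 0 0 0
  0 7 5 0 0
  0 2 0 0 0
  0 0 0 0 0
After step 4: ants at (2,2),(2,1),(2,2)
  0 0 0 0 0
  0 0 0 0 0
  0 8 8 0 0
  0 1 0 0 0
  0 0 0 0 0
After step 5: ants at (2,1),(2,2),(2,1)
  0 0 0 0 0
  0 0 0 0 0
  0 11 9 0 0
  0 0 0 0 0
  0 0 0 0 0

0 0 0 0 0
0 0 0 0 0
0 11 9 0 0
0 0 0 0 0
0 0 0 0 0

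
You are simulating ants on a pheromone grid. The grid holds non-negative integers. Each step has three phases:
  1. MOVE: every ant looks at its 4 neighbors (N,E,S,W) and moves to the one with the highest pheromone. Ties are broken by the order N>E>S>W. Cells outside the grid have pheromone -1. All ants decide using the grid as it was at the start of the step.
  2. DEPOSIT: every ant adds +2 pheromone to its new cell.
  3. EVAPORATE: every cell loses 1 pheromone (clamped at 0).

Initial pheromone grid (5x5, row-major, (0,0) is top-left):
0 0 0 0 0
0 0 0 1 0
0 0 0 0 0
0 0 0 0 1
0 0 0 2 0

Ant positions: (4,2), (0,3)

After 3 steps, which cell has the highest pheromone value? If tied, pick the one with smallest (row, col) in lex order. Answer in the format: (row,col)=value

Step 1: ant0:(4,2)->E->(4,3) | ant1:(0,3)->S->(1,3)
  grid max=3 at (4,3)
Step 2: ant0:(4,3)->N->(3,3) | ant1:(1,3)->N->(0,3)
  grid max=2 at (4,3)
Step 3: ant0:(3,3)->S->(4,3) | ant1:(0,3)->S->(1,3)
  grid max=3 at (4,3)
Final grid:
  0 0 0 0 0
  0 0 0 2 0
  0 0 0 0 0
  0 0 0 0 0
  0 0 0 3 0
Max pheromone 3 at (4,3)

Answer: (4,3)=3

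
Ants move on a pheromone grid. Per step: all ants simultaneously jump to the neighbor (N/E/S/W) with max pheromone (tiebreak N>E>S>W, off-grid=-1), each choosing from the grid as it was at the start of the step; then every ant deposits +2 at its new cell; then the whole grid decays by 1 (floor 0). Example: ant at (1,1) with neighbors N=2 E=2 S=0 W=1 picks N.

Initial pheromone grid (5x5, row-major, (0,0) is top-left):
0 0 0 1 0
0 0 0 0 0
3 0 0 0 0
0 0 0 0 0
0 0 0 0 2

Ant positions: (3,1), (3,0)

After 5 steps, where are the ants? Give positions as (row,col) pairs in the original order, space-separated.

Step 1: ant0:(3,1)->N->(2,1) | ant1:(3,0)->N->(2,0)
  grid max=4 at (2,0)
Step 2: ant0:(2,1)->W->(2,0) | ant1:(2,0)->E->(2,1)
  grid max=5 at (2,0)
Step 3: ant0:(2,0)->E->(2,1) | ant1:(2,1)->W->(2,0)
  grid max=6 at (2,0)
Step 4: ant0:(2,1)->W->(2,0) | ant1:(2,0)->E->(2,1)
  grid max=7 at (2,0)
Step 5: ant0:(2,0)->E->(2,1) | ant1:(2,1)->W->(2,0)
  grid max=8 at (2,0)

(2,1) (2,0)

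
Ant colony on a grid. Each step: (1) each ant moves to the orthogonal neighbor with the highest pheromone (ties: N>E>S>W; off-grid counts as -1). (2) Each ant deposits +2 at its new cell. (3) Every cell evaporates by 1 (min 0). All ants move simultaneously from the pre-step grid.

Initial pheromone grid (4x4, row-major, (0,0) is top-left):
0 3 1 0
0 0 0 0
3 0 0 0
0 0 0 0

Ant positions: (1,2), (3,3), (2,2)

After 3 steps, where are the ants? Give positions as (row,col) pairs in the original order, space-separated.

Step 1: ant0:(1,2)->N->(0,2) | ant1:(3,3)->N->(2,3) | ant2:(2,2)->N->(1,2)
  grid max=2 at (0,1)
Step 2: ant0:(0,2)->W->(0,1) | ant1:(2,3)->N->(1,3) | ant2:(1,2)->N->(0,2)
  grid max=3 at (0,1)
Step 3: ant0:(0,1)->E->(0,2) | ant1:(1,3)->N->(0,3) | ant2:(0,2)->W->(0,1)
  grid max=4 at (0,1)

(0,2) (0,3) (0,1)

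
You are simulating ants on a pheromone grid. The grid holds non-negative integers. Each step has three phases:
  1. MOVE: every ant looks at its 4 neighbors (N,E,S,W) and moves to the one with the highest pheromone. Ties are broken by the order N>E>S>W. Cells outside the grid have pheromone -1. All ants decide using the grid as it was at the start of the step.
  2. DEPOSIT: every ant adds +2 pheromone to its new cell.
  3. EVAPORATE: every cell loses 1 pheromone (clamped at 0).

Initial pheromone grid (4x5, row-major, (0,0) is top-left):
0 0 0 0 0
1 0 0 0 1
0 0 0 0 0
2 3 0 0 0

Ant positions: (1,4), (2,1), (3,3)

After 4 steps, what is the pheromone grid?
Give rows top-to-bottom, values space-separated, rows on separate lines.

After step 1: ants at (0,4),(3,1),(2,3)
  0 0 0 0 1
  0 0 0 0 0
  0 0 0 1 0
  1 4 0 0 0
After step 2: ants at (1,4),(3,0),(1,3)
  0 0 0 0 0
  0 0 0 1 1
  0 0 0 0 0
  2 3 0 0 0
After step 3: ants at (1,3),(3,1),(1,4)
  0 0 0 0 0
  0 0 0 2 2
  0 0 0 0 0
  1 4 0 0 0
After step 4: ants at (1,4),(3,0),(1,3)
  0 0 0 0 0
  0 0 0 3 3
  0 0 0 0 0
  2 3 0 0 0

0 0 0 0 0
0 0 0 3 3
0 0 0 0 0
2 3 0 0 0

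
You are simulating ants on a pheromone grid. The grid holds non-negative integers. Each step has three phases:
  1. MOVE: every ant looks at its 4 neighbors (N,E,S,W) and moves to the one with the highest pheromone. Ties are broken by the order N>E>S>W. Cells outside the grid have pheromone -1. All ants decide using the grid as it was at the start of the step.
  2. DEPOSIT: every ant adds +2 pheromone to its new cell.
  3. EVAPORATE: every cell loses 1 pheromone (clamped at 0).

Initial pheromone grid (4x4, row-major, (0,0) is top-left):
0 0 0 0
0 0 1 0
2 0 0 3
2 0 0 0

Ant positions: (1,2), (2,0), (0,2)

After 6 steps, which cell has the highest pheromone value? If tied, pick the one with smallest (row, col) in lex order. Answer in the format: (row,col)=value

Step 1: ant0:(1,2)->N->(0,2) | ant1:(2,0)->S->(3,0) | ant2:(0,2)->S->(1,2)
  grid max=3 at (3,0)
Step 2: ant0:(0,2)->S->(1,2) | ant1:(3,0)->N->(2,0) | ant2:(1,2)->N->(0,2)
  grid max=3 at (1,2)
Step 3: ant0:(1,2)->N->(0,2) | ant1:(2,0)->S->(3,0) | ant2:(0,2)->S->(1,2)
  grid max=4 at (1,2)
Step 4: ant0:(0,2)->S->(1,2) | ant1:(3,0)->N->(2,0) | ant2:(1,2)->N->(0,2)
  grid max=5 at (1,2)
Step 5: ant0:(1,2)->N->(0,2) | ant1:(2,0)->S->(3,0) | ant2:(0,2)->S->(1,2)
  grid max=6 at (1,2)
Step 6: ant0:(0,2)->S->(1,2) | ant1:(3,0)->N->(2,0) | ant2:(1,2)->N->(0,2)
  grid max=7 at (1,2)
Final grid:
  0 0 6 0
  0 0 7 0
  2 0 0 0
  2 0 0 0
Max pheromone 7 at (1,2)

Answer: (1,2)=7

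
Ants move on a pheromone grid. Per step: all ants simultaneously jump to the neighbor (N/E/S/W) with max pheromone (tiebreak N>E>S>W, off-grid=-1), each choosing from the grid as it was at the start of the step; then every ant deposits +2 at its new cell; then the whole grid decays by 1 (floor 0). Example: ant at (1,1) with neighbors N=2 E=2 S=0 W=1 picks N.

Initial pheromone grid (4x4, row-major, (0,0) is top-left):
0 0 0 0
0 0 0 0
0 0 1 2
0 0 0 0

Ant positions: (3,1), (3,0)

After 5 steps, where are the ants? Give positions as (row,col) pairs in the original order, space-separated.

Step 1: ant0:(3,1)->N->(2,1) | ant1:(3,0)->N->(2,0)
  grid max=1 at (2,0)
Step 2: ant0:(2,1)->W->(2,0) | ant1:(2,0)->E->(2,1)
  grid max=2 at (2,0)
Step 3: ant0:(2,0)->E->(2,1) | ant1:(2,1)->W->(2,0)
  grid max=3 at (2,0)
Step 4: ant0:(2,1)->W->(2,0) | ant1:(2,0)->E->(2,1)
  grid max=4 at (2,0)
Step 5: ant0:(2,0)->E->(2,1) | ant1:(2,1)->W->(2,0)
  grid max=5 at (2,0)

(2,1) (2,0)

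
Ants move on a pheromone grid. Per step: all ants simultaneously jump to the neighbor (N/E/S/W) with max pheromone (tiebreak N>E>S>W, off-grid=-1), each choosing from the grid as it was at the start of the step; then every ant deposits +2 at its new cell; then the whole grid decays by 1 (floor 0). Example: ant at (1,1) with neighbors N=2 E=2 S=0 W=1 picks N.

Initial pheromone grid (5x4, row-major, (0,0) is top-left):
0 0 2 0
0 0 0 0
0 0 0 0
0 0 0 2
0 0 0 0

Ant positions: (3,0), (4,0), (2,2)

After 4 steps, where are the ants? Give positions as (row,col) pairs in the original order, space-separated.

Step 1: ant0:(3,0)->N->(2,0) | ant1:(4,0)->N->(3,0) | ant2:(2,2)->N->(1,2)
  grid max=1 at (0,2)
Step 2: ant0:(2,0)->S->(3,0) | ant1:(3,0)->N->(2,0) | ant2:(1,2)->N->(0,2)
  grid max=2 at (0,2)
Step 3: ant0:(3,0)->N->(2,0) | ant1:(2,0)->S->(3,0) | ant2:(0,2)->E->(0,3)
  grid max=3 at (2,0)
Step 4: ant0:(2,0)->S->(3,0) | ant1:(3,0)->N->(2,0) | ant2:(0,3)->W->(0,2)
  grid max=4 at (2,0)

(3,0) (2,0) (0,2)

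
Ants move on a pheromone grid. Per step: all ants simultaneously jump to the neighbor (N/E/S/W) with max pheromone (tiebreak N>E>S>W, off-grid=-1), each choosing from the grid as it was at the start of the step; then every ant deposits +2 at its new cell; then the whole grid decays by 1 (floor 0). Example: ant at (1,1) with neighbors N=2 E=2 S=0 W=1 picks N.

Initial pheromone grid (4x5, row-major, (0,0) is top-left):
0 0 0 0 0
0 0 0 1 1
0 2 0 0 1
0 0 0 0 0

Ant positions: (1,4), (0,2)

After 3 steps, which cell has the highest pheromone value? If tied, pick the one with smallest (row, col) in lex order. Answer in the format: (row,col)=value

Answer: (0,4)=2

Derivation:
Step 1: ant0:(1,4)->S->(2,4) | ant1:(0,2)->E->(0,3)
  grid max=2 at (2,4)
Step 2: ant0:(2,4)->N->(1,4) | ant1:(0,3)->E->(0,4)
  grid max=1 at (0,4)
Step 3: ant0:(1,4)->N->(0,4) | ant1:(0,4)->S->(1,4)
  grid max=2 at (0,4)
Final grid:
  0 0 0 0 2
  0 0 0 0 2
  0 0 0 0 0
  0 0 0 0 0
Max pheromone 2 at (0,4)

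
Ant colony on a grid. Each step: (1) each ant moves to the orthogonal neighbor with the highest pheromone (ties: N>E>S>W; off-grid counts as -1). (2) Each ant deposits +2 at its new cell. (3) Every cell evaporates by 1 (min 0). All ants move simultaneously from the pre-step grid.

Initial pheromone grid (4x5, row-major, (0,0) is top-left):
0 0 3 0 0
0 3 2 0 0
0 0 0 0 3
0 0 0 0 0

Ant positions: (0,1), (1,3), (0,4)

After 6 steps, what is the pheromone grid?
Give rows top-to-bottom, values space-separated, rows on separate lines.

After step 1: ants at (0,2),(1,2),(1,4)
  0 0 4 0 0
  0 2 3 0 1
  0 0 0 0 2
  0 0 0 0 0
After step 2: ants at (1,2),(0,2),(2,4)
  0 0 5 0 0
  0 1 4 0 0
  0 0 0 0 3
  0 0 0 0 0
After step 3: ants at (0,2),(1,2),(1,4)
  0 0 6 0 0
  0 0 5 0 1
  0 0 0 0 2
  0 0 0 0 0
After step 4: ants at (1,2),(0,2),(2,4)
  0 0 7 0 0
  0 0 6 0 0
  0 0 0 0 3
  0 0 0 0 0
After step 5: ants at (0,2),(1,2),(1,4)
  0 0 8 0 0
  0 0 7 0 1
  0 0 0 0 2
  0 0 0 0 0
After step 6: ants at (1,2),(0,2),(2,4)
  0 0 9 0 0
  0 0 8 0 0
  0 0 0 0 3
  0 0 0 0 0

0 0 9 0 0
0 0 8 0 0
0 0 0 0 3
0 0 0 0 0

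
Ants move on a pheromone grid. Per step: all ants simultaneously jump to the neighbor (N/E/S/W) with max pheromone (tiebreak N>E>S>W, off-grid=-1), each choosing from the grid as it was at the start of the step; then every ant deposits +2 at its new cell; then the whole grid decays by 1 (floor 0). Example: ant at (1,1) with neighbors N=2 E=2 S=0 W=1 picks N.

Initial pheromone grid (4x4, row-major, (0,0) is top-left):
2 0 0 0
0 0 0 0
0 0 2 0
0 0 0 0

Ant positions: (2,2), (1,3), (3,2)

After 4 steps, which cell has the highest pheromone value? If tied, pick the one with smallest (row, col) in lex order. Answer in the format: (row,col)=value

Step 1: ant0:(2,2)->N->(1,2) | ant1:(1,3)->N->(0,3) | ant2:(3,2)->N->(2,2)
  grid max=3 at (2,2)
Step 2: ant0:(1,2)->S->(2,2) | ant1:(0,3)->S->(1,3) | ant2:(2,2)->N->(1,2)
  grid max=4 at (2,2)
Step 3: ant0:(2,2)->N->(1,2) | ant1:(1,3)->W->(1,2) | ant2:(1,2)->S->(2,2)
  grid max=5 at (1,2)
Step 4: ant0:(1,2)->S->(2,2) | ant1:(1,2)->S->(2,2) | ant2:(2,2)->N->(1,2)
  grid max=8 at (2,2)
Final grid:
  0 0 0 0
  0 0 6 0
  0 0 8 0
  0 0 0 0
Max pheromone 8 at (2,2)

Answer: (2,2)=8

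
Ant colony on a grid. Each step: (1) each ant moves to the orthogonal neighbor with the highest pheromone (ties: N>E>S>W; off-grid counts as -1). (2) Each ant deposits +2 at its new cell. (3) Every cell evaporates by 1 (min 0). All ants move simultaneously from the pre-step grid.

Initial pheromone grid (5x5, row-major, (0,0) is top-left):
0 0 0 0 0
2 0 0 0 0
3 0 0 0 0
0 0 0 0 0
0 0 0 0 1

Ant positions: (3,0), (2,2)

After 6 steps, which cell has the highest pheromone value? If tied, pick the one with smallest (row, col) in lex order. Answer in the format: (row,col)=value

Step 1: ant0:(3,0)->N->(2,0) | ant1:(2,2)->N->(1,2)
  grid max=4 at (2,0)
Step 2: ant0:(2,0)->N->(1,0) | ant1:(1,2)->N->(0,2)
  grid max=3 at (2,0)
Step 3: ant0:(1,0)->S->(2,0) | ant1:(0,2)->E->(0,3)
  grid max=4 at (2,0)
Step 4: ant0:(2,0)->N->(1,0) | ant1:(0,3)->E->(0,4)
  grid max=3 at (2,0)
Step 5: ant0:(1,0)->S->(2,0) | ant1:(0,4)->S->(1,4)
  grid max=4 at (2,0)
Step 6: ant0:(2,0)->N->(1,0) | ant1:(1,4)->N->(0,4)
  grid max=3 at (2,0)
Final grid:
  0 0 0 0 1
  2 0 0 0 0
  3 0 0 0 0
  0 0 0 0 0
  0 0 0 0 0
Max pheromone 3 at (2,0)

Answer: (2,0)=3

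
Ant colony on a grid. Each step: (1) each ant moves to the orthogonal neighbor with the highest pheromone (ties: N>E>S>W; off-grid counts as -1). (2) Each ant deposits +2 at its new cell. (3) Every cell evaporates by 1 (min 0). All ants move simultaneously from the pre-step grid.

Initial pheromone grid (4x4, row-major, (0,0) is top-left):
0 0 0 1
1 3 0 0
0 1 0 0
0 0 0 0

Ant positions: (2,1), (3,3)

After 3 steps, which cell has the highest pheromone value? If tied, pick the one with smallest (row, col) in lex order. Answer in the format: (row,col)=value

Answer: (1,1)=4

Derivation:
Step 1: ant0:(2,1)->N->(1,1) | ant1:(3,3)->N->(2,3)
  grid max=4 at (1,1)
Step 2: ant0:(1,1)->N->(0,1) | ant1:(2,3)->N->(1,3)
  grid max=3 at (1,1)
Step 3: ant0:(0,1)->S->(1,1) | ant1:(1,3)->N->(0,3)
  grid max=4 at (1,1)
Final grid:
  0 0 0 1
  0 4 0 0
  0 0 0 0
  0 0 0 0
Max pheromone 4 at (1,1)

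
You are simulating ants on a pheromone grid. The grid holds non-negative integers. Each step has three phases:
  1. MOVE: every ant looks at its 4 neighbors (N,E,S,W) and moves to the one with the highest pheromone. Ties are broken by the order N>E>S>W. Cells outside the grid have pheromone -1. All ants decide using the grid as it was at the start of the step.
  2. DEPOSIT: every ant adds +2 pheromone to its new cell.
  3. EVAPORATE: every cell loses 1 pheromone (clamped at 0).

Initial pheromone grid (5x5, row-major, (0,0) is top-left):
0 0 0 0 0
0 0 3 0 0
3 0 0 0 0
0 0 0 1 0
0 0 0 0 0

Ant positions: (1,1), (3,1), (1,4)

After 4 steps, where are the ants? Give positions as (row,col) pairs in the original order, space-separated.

Step 1: ant0:(1,1)->E->(1,2) | ant1:(3,1)->N->(2,1) | ant2:(1,4)->N->(0,4)
  grid max=4 at (1,2)
Step 2: ant0:(1,2)->N->(0,2) | ant1:(2,1)->W->(2,0) | ant2:(0,4)->S->(1,4)
  grid max=3 at (1,2)
Step 3: ant0:(0,2)->S->(1,2) | ant1:(2,0)->N->(1,0) | ant2:(1,4)->N->(0,4)
  grid max=4 at (1,2)
Step 4: ant0:(1,2)->N->(0,2) | ant1:(1,0)->S->(2,0) | ant2:(0,4)->S->(1,4)
  grid max=3 at (1,2)

(0,2) (2,0) (1,4)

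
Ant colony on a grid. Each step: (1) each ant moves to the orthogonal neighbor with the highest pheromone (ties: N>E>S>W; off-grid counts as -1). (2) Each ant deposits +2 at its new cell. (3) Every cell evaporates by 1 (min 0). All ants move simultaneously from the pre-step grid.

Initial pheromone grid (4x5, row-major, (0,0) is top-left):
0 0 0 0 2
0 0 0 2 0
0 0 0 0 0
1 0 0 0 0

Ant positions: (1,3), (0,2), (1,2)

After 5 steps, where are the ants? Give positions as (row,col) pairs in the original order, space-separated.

Step 1: ant0:(1,3)->N->(0,3) | ant1:(0,2)->E->(0,3) | ant2:(1,2)->E->(1,3)
  grid max=3 at (0,3)
Step 2: ant0:(0,3)->S->(1,3) | ant1:(0,3)->S->(1,3) | ant2:(1,3)->N->(0,3)
  grid max=6 at (1,3)
Step 3: ant0:(1,3)->N->(0,3) | ant1:(1,3)->N->(0,3) | ant2:(0,3)->S->(1,3)
  grid max=7 at (0,3)
Step 4: ant0:(0,3)->S->(1,3) | ant1:(0,3)->S->(1,3) | ant2:(1,3)->N->(0,3)
  grid max=10 at (1,3)
Step 5: ant0:(1,3)->N->(0,3) | ant1:(1,3)->N->(0,3) | ant2:(0,3)->S->(1,3)
  grid max=11 at (0,3)

(0,3) (0,3) (1,3)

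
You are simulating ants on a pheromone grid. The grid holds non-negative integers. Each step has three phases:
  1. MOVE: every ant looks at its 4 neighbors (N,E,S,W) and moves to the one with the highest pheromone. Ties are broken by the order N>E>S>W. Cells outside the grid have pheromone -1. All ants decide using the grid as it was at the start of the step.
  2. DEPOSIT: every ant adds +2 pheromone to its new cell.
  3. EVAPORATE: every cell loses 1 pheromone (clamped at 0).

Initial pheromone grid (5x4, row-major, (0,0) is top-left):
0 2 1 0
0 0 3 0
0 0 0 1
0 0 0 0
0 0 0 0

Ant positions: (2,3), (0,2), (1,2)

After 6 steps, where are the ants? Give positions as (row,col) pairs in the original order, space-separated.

Step 1: ant0:(2,3)->N->(1,3) | ant1:(0,2)->S->(1,2) | ant2:(1,2)->N->(0,2)
  grid max=4 at (1,2)
Step 2: ant0:(1,3)->W->(1,2) | ant1:(1,2)->N->(0,2) | ant2:(0,2)->S->(1,2)
  grid max=7 at (1,2)
Step 3: ant0:(1,2)->N->(0,2) | ant1:(0,2)->S->(1,2) | ant2:(1,2)->N->(0,2)
  grid max=8 at (1,2)
Step 4: ant0:(0,2)->S->(1,2) | ant1:(1,2)->N->(0,2) | ant2:(0,2)->S->(1,2)
  grid max=11 at (1,2)
Step 5: ant0:(1,2)->N->(0,2) | ant1:(0,2)->S->(1,2) | ant2:(1,2)->N->(0,2)
  grid max=12 at (1,2)
Step 6: ant0:(0,2)->S->(1,2) | ant1:(1,2)->N->(0,2) | ant2:(0,2)->S->(1,2)
  grid max=15 at (1,2)

(1,2) (0,2) (1,2)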